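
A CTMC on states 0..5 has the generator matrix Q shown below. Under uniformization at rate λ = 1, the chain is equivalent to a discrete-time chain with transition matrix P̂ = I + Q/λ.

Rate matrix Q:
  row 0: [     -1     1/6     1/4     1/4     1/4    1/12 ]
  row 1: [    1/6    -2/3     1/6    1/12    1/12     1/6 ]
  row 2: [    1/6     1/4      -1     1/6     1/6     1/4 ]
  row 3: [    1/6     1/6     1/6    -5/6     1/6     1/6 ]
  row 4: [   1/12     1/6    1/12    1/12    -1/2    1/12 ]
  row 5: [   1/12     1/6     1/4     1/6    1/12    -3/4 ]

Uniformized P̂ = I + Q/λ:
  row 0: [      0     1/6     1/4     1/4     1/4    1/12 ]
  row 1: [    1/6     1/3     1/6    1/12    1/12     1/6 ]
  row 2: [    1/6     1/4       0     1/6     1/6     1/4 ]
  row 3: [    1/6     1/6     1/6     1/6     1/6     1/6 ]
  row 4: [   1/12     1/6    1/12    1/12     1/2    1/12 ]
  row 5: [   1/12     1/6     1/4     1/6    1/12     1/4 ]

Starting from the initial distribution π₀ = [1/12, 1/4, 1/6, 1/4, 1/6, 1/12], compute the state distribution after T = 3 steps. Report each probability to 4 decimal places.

π = [0.1163, 0.2152, 0.1469, 0.1405, 0.2153, 0.1658]

t=0: π = [0.0833, 0.2500, 0.1667, 0.2500, 0.1667, 0.0833]
t=1: π = [0.1319, 0.2222, 0.1389, 0.1389, 0.2014, 0.1667]
t=2: π = [0.1140, 0.2153, 0.1516, 0.1424, 0.2124, 0.1644]
t=3: π = [0.1163, 0.2152, 0.1469, 0.1405, 0.2153, 0.1658]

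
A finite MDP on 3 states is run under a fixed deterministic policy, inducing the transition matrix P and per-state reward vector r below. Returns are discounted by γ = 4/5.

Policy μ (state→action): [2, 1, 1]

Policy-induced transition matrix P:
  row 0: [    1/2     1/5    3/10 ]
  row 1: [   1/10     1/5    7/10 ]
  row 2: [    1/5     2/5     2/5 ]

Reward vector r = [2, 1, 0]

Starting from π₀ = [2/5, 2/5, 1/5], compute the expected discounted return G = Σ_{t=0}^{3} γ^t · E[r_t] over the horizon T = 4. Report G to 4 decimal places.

t=0: π = [0.4000, 0.4000, 0.2000], E[r] = 1.2000, γ^t·E[r] = 1.200000, running G = 1.200000
t=1: π = [0.2800, 0.2400, 0.4800], E[r] = 0.8000, γ^t·E[r] = 0.640000, running G = 1.840000
t=2: π = [0.2600, 0.2960, 0.4440], E[r] = 0.8160, γ^t·E[r] = 0.522240, running G = 2.362240
t=3: π = [0.2484, 0.2888, 0.4628], E[r] = 0.7856, γ^t·E[r] = 0.402227, running G = 2.764467

G = 2.7645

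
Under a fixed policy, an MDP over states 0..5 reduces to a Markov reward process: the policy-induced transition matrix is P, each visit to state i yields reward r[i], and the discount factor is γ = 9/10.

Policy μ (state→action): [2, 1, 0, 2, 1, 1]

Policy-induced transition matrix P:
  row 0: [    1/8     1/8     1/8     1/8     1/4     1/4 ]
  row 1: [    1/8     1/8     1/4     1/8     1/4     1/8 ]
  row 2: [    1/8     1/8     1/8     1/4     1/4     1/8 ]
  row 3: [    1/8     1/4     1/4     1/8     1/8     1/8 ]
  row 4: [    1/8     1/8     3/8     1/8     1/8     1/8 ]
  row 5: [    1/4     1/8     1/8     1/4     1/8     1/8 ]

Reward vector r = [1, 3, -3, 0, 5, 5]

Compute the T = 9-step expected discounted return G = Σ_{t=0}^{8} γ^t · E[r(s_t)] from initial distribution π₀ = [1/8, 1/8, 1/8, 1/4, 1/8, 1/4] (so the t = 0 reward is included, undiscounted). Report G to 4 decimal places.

G = 10.1980

t=0: π = [0.1250, 0.1250, 0.1250, 0.2500, 0.1250, 0.2500], E[r] = 2.0000, γ^t·E[r] = 2.000000, running G = 2.000000
t=1: π = [0.1563, 0.1563, 0.2031, 0.1719, 0.1719, 0.1406], E[r] = 1.5781, γ^t·E[r] = 1.420313, running G = 3.420313
t=2: π = [0.1426, 0.1465, 0.2090, 0.1680, 0.1895, 0.1445], E[r] = 1.6250, γ^t·E[r] = 1.316250, running G = 4.736563
t=3: π = [0.1431, 0.1460, 0.2117, 0.1692, 0.1873, 0.1428], E[r] = 1.5964, γ^t·E[r] = 1.163802, running G = 5.900364
t=4: π = [0.1429, 0.1461, 0.2112, 0.1693, 0.1876, 0.1429], E[r] = 1.6000, γ^t·E[r] = 1.049784, running G = 6.950148
t=5: π = [0.1429, 0.1462, 0.2113, 0.1693, 0.1875, 0.1429], E[r] = 1.5993, γ^t·E[r] = 0.944357, running G = 7.894505
t=6: π = [0.1429, 0.1462, 0.2113, 0.1693, 0.1875, 0.1429], E[r] = 1.5994, γ^t·E[r] = 0.849992, running G = 8.744497
t=7: π = [0.1429, 0.1462, 0.2113, 0.1693, 0.1875, 0.1429], E[r] = 1.5994, γ^t·E[r] = 0.764978, running G = 9.509475
t=8: π = [0.1429, 0.1462, 0.2113, 0.1693, 0.1875, 0.1429], E[r] = 1.5994, γ^t·E[r] = 0.688483, running G = 10.197958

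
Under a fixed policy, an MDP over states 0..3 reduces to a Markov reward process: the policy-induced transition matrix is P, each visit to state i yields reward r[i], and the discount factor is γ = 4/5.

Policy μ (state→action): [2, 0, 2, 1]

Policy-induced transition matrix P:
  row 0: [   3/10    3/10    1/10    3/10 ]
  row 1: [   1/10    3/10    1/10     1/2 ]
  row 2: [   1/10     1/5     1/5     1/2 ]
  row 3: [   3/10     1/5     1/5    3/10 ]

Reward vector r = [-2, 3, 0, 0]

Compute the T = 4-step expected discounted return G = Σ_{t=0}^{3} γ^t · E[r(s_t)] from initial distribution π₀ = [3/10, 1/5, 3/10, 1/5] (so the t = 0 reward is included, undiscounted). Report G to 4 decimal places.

G = 0.6221

t=0: π = [0.3000, 0.2000, 0.3000, 0.2000], E[r] = 0.0000, γ^t·E[r] = 0.000000, running G = 0.000000
t=1: π = [0.2000, 0.2500, 0.1500, 0.4000], E[r] = 0.3500, γ^t·E[r] = 0.280000, running G = 0.280000
t=2: π = [0.2200, 0.2450, 0.1550, 0.3800], E[r] = 0.2950, γ^t·E[r] = 0.188800, running G = 0.468800
t=3: π = [0.2200, 0.2465, 0.1535, 0.3800], E[r] = 0.2995, γ^t·E[r] = 0.153344, running G = 0.622144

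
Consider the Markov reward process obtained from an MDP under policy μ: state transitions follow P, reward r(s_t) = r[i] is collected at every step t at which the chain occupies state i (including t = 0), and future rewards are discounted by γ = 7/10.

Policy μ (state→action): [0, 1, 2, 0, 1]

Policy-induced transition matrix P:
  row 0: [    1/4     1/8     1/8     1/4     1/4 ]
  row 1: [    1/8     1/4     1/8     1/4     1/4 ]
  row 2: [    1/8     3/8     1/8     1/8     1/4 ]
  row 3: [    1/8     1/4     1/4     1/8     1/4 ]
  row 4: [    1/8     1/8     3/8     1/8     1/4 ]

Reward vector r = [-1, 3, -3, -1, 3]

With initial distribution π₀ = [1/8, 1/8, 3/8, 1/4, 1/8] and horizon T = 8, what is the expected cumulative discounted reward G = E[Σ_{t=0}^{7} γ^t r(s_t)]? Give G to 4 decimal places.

t=0: π = [0.1250, 0.1250, 0.3750, 0.2500, 0.1250], E[r] = -0.7500, γ^t·E[r] = -0.750000, running G = -0.750000
t=1: π = [0.1406, 0.2656, 0.1875, 0.1563, 0.2500], E[r] = 0.6875, γ^t·E[r] = 0.481250, running G = -0.268750
t=2: π = [0.1426, 0.2246, 0.2070, 0.1758, 0.2500], E[r] = 0.4844, γ^t·E[r] = 0.237344, running G = -0.031406
t=3: π = [0.1428, 0.2268, 0.2095, 0.1709, 0.2500], E[r] = 0.4883, γ^t·E[r] = 0.167480, running G = 0.136074
t=4: π = [0.1429, 0.2271, 0.2089, 0.1712, 0.2500], E[r] = 0.4906, γ^t·E[r] = 0.117793, running G = 0.253867
t=5: π = [0.1429, 0.2270, 0.2089, 0.1712, 0.2500], E[r] = 0.4902, γ^t·E[r] = 0.082389, running G = 0.336256
t=6: π = [0.1429, 0.2270, 0.2089, 0.1712, 0.2500], E[r] = 0.4902, γ^t·E[r] = 0.057673, running G = 0.393929
t=7: π = [0.1429, 0.2270, 0.2089, 0.1712, 0.2500], E[r] = 0.4902, γ^t·E[r] = 0.040371, running G = 0.434300

G = 0.4343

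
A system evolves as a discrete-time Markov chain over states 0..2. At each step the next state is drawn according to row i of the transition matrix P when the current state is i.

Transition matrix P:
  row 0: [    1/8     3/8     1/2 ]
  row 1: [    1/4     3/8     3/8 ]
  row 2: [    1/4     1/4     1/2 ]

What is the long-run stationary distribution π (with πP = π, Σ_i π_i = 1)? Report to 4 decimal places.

Balance equations π_j = Σ_i π_i·P[i][j]:
  π_0 = 1/8·π_0 + 1/4·π_1 + 1/4·π_2
  π_1 = 3/8·π_0 + 3/8·π_1 + 1/4·π_2
  normalize: π_0 + π_1 + π_2 = 1
Solving the linear system gives exactly π = [2/9, 20/63, 29/63].

π = [0.2222, 0.3175, 0.4603]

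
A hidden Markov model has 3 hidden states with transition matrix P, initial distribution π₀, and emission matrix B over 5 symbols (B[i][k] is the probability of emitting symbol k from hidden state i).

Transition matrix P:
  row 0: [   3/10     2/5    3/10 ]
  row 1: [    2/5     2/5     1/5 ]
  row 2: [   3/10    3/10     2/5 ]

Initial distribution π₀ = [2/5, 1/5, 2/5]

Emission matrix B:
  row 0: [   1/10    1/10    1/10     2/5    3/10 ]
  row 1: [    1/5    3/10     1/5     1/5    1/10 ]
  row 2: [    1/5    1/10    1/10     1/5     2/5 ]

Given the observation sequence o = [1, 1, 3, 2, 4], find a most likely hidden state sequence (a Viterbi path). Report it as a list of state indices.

t=0: δ = [4.000e-02, 6.000e-02, 4.000e-02]  (obs o_0=1)
t=1: δ = [2.400e-03, 7.200e-03, 1.600e-03]  ψ = [1, 1, 2]  (obs o_1=1)
t=2: δ = [1.152e-03, 5.760e-04, 2.880e-04]  ψ = [1, 1, 1]  (obs o_2=3)
t=3: δ = [3.456e-05, 9.216e-05, 3.456e-05]  ψ = [0, 0, 0]  (obs o_3=2)
t=4: δ = [1.106e-05, 3.686e-06, 7.373e-06]  ψ = [1, 1, 1]  (obs o_4=4)
backtrack: best end state = 0; path = [1, 1, 0, 1, 0]

path = [1, 1, 0, 1, 0]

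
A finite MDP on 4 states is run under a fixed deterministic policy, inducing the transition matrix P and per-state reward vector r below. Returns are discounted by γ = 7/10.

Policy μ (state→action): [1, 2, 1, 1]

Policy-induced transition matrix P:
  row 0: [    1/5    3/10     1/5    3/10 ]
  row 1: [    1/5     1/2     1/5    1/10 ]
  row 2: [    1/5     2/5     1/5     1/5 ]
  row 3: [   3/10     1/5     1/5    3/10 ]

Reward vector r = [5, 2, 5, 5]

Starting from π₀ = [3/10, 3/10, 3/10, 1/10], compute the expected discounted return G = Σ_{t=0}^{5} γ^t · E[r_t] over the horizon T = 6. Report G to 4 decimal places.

t=0: π = [0.3000, 0.3000, 0.3000, 0.1000], E[r] = 4.1000, γ^t·E[r] = 4.100000, running G = 4.100000
t=1: π = [0.2100, 0.3800, 0.2000, 0.2100], E[r] = 3.8600, γ^t·E[r] = 2.702000, running G = 6.802000
t=2: π = [0.2210, 0.3750, 0.2000, 0.2040], E[r] = 3.8750, γ^t·E[r] = 1.898750, running G = 8.700750
t=3: π = [0.2204, 0.3746, 0.2000, 0.2050], E[r] = 3.8762, γ^t·E[r] = 1.329537, running G = 10.030287
t=4: π = [0.2205, 0.3744, 0.2000, 0.2051], E[r] = 3.8767, γ^t·E[r] = 0.930805, running G = 10.961092
t=5: π = [0.2205, 0.3744, 0.2000, 0.2051], E[r] = 3.8769, γ^t·E[r] = 0.651586, running G = 11.612678

G = 11.6127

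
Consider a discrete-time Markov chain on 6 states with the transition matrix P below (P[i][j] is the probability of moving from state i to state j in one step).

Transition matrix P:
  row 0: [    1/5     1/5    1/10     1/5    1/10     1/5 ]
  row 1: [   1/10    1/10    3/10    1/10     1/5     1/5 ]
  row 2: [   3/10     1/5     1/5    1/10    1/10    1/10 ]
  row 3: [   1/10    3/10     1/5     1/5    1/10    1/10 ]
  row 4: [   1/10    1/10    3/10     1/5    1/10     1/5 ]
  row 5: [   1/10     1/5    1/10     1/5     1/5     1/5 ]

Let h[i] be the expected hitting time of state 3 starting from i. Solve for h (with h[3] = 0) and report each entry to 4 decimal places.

h = [6.0546, 6.7332, 6.7265, 0.0000, 6.1211, 6.0612]

First-step conditioning: h[3] = 0; for i ≠ 3, h[i] = 1 + Σ_k P[i][k]·h[k].
  h[0] = 1 + 1/5·h[0] + 1/5·h[1] + 1/10·h[2] + 1/10·h[4] + 1/5·h[5]
  h[1] = 1 + 1/10·h[0] + 1/10·h[1] + 3/10·h[2] + 1/5·h[4] + 1/5·h[5]
  h[2] = 1 + 3/10·h[0] + 1/5·h[1] + 1/5·h[2] + 1/10·h[4] + 1/10·h[5]
  h[4] = 1 + 1/10·h[0] + 1/10·h[1] + 3/10·h[2] + 1/10·h[4] + 1/5·h[5]
  h[5] = 1 + 1/10·h[0] + 1/5·h[1] + 1/10·h[2] + 1/5·h[4] + 1/5·h[5]
Solving the 5×5 linear system over states ≠ 3 gives exactly h = [9100/1503, 10120/1503, 3370/501, 0, 9200/1503, 9110/1503] (h[3] = 0 is the target).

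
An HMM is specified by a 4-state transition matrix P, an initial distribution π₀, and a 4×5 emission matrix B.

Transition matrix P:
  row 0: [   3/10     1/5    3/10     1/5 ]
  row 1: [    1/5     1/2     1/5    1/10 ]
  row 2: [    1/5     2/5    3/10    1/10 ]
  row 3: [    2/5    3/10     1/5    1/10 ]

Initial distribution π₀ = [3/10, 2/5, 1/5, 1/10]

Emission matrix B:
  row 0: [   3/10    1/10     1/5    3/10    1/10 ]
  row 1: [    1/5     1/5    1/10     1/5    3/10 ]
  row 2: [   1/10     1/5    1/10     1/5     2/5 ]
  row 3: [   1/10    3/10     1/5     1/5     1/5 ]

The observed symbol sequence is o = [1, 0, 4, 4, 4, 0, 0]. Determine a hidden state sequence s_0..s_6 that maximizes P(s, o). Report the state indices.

t=0: δ = [3.000e-02, 8.000e-02, 4.000e-02, 3.000e-02]  (obs o_0=1)
t=1: δ = [4.800e-03, 8.000e-03, 1.600e-03, 8.000e-04]  ψ = [1, 1, 1, 1]  (obs o_1=0)
t=2: δ = [1.600e-04, 1.200e-03, 6.400e-04, 1.920e-04]  ψ = [1, 1, 1, 0]  (obs o_2=4)
t=3: δ = [2.400e-05, 1.800e-04, 9.600e-05, 2.400e-05]  ψ = [1, 1, 1, 1]  (obs o_3=4)
t=4: δ = [3.600e-06, 2.700e-05, 1.440e-05, 3.600e-06]  ψ = [1, 1, 1, 1]  (obs o_4=4)
t=5: δ = [1.620e-06, 2.700e-06, 5.400e-07, 2.700e-07]  ψ = [1, 1, 1, 1]  (obs o_5=0)
t=6: δ = [1.620e-07, 2.700e-07, 5.400e-08, 3.240e-08]  ψ = [1, 1, 1, 0]  (obs o_6=0)
backtrack: best end state = 1; path = [1, 1, 1, 1, 1, 1, 1]

path = [1, 1, 1, 1, 1, 1, 1]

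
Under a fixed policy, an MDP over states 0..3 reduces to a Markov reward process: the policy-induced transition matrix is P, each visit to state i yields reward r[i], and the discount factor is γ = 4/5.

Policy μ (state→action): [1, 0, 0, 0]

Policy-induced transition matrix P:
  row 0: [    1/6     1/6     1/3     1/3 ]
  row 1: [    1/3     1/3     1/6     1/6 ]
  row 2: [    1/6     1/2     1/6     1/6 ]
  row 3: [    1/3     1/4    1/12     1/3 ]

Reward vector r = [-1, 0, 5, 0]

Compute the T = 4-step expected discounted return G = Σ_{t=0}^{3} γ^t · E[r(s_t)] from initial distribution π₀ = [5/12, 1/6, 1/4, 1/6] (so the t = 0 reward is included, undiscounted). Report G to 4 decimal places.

t=0: π = [0.4167, 0.1667, 0.2500, 0.1667], E[r] = 0.8333, γ^t·E[r] = 0.833333, running G = 0.833333
t=1: π = [0.2222, 0.2917, 0.2222, 0.2639], E[r] = 0.8889, γ^t·E[r] = 0.711111, running G = 1.544444
t=2: π = [0.2593, 0.3113, 0.1817, 0.2477], E[r] = 0.6493, γ^t·E[r] = 0.415556, running G = 1.960000
t=3: π = [0.2598, 0.2998, 0.1892, 0.2512], E[r] = 0.6863, γ^t·E[r] = 0.351407, running G = 2.311407

G = 2.3114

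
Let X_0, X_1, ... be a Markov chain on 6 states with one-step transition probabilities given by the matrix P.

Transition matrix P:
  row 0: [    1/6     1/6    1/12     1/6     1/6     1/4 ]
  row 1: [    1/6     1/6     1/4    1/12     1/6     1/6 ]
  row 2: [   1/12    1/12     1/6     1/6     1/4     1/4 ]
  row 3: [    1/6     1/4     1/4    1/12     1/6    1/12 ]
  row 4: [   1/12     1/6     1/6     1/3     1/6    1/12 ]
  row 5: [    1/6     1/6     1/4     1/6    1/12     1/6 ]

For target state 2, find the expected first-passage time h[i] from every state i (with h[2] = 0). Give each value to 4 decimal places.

First-step conditioning: h[2] = 0; for i ≠ 2, h[i] = 1 + Σ_k P[i][k]·h[k].
  h[0] = 1 + 1/6·h[0] + 1/6·h[1] + 1/6·h[3] + 1/6·h[4] + 1/4·h[5]
  h[1] = 1 + 1/6·h[0] + 1/6·h[1] + 1/12·h[3] + 1/6·h[4] + 1/6·h[5]
  h[3] = 1 + 1/6·h[0] + 1/4·h[1] + 1/12·h[3] + 1/6·h[4] + 1/12·h[5]
  h[4] = 1 + 1/12·h[0] + 1/6·h[1] + 1/3·h[3] + 1/6·h[4] + 1/12·h[5]
  h[5] = 1 + 1/6·h[0] + 1/6·h[1] + 1/6·h[3] + 1/12·h[4] + 1/6·h[5]
Solving the 5×5 linear system over states ≠ 2 gives exactly h = [9984/1811, 248268/52519, 0, 248388/52519, 265668/52519, 246828/52519] (h[2] = 0 is the target).

h = [5.5130, 4.7272, 0.0000, 4.7295, 5.0585, 4.6998]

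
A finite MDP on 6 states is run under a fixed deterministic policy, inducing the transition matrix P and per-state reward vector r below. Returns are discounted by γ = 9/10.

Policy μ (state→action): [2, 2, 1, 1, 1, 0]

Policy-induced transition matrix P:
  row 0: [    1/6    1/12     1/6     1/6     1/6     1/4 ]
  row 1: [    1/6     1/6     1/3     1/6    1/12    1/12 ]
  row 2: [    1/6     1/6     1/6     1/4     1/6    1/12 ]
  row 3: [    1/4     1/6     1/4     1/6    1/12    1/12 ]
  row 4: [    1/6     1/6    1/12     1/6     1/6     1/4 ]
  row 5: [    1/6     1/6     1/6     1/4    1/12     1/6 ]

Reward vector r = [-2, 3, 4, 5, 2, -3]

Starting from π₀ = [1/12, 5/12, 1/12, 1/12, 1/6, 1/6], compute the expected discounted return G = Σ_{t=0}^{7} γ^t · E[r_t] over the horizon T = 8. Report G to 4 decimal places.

t=0: π = [0.0833, 0.4167, 0.0833, 0.0833, 0.1667, 0.1667], E[r] = 1.6667, γ^t·E[r] = 1.666667, running G = 1.666667
t=1: π = [0.1736, 0.1597, 0.2292, 0.1875, 0.1111, 0.1389], E[r] = 1.7917, γ^t·E[r] = 1.612500, running G = 3.279167
t=2: π = [0.1823, 0.1522, 0.1997, 0.1973, 0.1262, 0.1424], E[r] = 1.7025, γ^t·E[r] = 1.379063, running G = 4.658229
t=3: π = [0.1831, 0.1515, 0.1980, 0.1952, 0.1257, 0.1466], E[r] = 1.6674, γ^t·E[r] = 1.215563, running G = 5.873792
t=4: π = [0.1829, 0.1514, 0.1977, 0.1954, 0.1256, 0.1470], E[r] = 1.6662, γ^t·E[r] = 1.093168, running G = 6.966959
t=5: π = [0.1829, 0.1514, 0.1977, 0.1954, 0.1255, 0.1470], E[r] = 1.6662, γ^t·E[r] = 0.983902, running G = 7.950861
t=6: π = [0.1829, 0.1514, 0.1977, 0.1954, 0.1255, 0.1470], E[r] = 1.6663, γ^t·E[r] = 0.885533, running G = 8.836394
t=7: π = [0.1829, 0.1514, 0.1977, 0.1954, 0.1255, 0.1470], E[r] = 1.6663, γ^t·E[r] = 0.796981, running G = 9.633375

G = 9.6334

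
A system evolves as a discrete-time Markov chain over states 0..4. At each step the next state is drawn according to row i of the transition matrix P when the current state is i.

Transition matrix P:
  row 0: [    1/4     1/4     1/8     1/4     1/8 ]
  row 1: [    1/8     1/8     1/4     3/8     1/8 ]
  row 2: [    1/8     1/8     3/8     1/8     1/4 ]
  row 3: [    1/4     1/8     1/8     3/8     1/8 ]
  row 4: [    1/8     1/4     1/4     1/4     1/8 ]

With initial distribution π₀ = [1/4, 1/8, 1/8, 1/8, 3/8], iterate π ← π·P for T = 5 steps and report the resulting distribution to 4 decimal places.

π = [0.1826, 0.1669, 0.2199, 0.2781, 0.1525]

t=0: π = [0.2500, 0.1250, 0.1250, 0.1250, 0.3750]
t=1: π = [0.1719, 0.2031, 0.2188, 0.2656, 0.1406]
t=2: π = [0.1797, 0.1641, 0.2227, 0.2813, 0.1523]
t=3: π = [0.1826, 0.1665, 0.2202, 0.2778, 0.1528]
t=4: π = [0.1826, 0.1669, 0.2200, 0.2780, 0.1525]
t=5: π = [0.1826, 0.1669, 0.2199, 0.2781, 0.1525]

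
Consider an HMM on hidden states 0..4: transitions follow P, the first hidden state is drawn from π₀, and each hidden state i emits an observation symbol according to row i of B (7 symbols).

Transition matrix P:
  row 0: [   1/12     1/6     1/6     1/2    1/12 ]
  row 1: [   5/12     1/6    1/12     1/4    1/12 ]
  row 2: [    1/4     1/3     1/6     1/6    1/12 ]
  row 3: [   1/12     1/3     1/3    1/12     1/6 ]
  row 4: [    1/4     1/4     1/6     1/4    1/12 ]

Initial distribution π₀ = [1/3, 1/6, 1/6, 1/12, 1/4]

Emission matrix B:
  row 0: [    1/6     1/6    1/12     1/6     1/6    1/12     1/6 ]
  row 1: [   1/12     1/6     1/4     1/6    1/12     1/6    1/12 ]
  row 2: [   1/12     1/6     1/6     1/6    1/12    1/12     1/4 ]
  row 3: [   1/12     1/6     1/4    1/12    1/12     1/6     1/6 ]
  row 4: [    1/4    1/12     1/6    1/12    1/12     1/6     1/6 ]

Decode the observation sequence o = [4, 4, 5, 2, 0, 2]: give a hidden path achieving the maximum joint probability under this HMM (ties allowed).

path = [1, 0, 3, 1, 0, 3]

t=0: δ = [5.556e-02, 1.389e-02, 1.389e-02, 6.944e-03, 2.083e-02]  (obs o_0=4)
t=1: δ = [9.645e-04, 7.716e-04, 7.716e-04, 2.315e-03, 3.858e-04]  ψ = [1, 0, 0, 0, 0]  (obs o_1=4)
t=2: δ = [2.679e-05, 1.286e-04, 6.430e-05, 8.038e-05, 6.430e-05]  ψ = [1, 3, 3, 0, 3]  (obs o_2=5)
t=3: δ = [4.465e-06, 6.698e-06, 4.465e-06, 8.038e-06, 2.233e-06]  ψ = [1, 3, 3, 1, 3]  (obs o_3=2)
t=4: δ = [4.651e-07, 2.233e-07, 2.233e-07, 1.861e-07, 3.349e-07]  ψ = [1, 3, 3, 0, 3]  (obs o_4=0)
t=5: δ = [7.752e-09, 2.093e-08, 1.292e-08, 5.814e-08, 6.460e-09]  ψ = [1, 4, 0, 0, 0]  (obs o_5=2)
backtrack: best end state = 3; path = [1, 0, 3, 1, 0, 3]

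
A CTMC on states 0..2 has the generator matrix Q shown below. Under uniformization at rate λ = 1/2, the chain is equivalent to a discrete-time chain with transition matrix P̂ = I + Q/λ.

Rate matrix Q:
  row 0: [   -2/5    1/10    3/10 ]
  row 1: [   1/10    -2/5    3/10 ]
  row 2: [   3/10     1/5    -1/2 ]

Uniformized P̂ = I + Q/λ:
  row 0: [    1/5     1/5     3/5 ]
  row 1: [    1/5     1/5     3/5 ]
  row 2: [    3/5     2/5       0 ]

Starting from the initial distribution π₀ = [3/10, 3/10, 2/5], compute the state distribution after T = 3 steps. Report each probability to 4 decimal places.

π = [0.3536, 0.2768, 0.3696]

t=0: π = [0.3000, 0.3000, 0.4000]
t=1: π = [0.3600, 0.2800, 0.3600]
t=2: π = [0.3440, 0.2720, 0.3840]
t=3: π = [0.3536, 0.2768, 0.3696]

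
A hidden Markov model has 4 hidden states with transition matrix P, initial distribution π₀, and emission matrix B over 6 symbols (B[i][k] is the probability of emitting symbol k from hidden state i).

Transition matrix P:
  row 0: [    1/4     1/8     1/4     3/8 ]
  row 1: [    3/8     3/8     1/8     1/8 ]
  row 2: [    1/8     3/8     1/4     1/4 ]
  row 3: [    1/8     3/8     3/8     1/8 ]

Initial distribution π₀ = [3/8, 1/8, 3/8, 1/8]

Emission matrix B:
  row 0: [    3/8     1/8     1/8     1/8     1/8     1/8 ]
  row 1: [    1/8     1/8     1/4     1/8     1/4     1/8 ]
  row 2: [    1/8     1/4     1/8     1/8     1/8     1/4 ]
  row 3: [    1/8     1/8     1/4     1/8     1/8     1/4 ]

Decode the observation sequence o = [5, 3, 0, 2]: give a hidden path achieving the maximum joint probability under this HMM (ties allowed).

path = [2, 1, 0, 3]

t=0: δ = [4.688e-02, 1.562e-02, 9.375e-02, 3.125e-02]  (obs o_0=5)
t=1: δ = [1.465e-03, 4.395e-03, 2.930e-03, 2.930e-03]  ψ = [0, 2, 2, 2]  (obs o_1=3)
t=2: δ = [6.180e-04, 2.060e-04, 1.373e-04, 9.155e-05]  ψ = [1, 1, 3, 2]  (obs o_2=0)
t=3: δ = [1.931e-05, 1.931e-05, 1.931e-05, 5.794e-05]  ψ = [0, 0, 0, 0]  (obs o_3=2)
backtrack: best end state = 3; path = [2, 1, 0, 3]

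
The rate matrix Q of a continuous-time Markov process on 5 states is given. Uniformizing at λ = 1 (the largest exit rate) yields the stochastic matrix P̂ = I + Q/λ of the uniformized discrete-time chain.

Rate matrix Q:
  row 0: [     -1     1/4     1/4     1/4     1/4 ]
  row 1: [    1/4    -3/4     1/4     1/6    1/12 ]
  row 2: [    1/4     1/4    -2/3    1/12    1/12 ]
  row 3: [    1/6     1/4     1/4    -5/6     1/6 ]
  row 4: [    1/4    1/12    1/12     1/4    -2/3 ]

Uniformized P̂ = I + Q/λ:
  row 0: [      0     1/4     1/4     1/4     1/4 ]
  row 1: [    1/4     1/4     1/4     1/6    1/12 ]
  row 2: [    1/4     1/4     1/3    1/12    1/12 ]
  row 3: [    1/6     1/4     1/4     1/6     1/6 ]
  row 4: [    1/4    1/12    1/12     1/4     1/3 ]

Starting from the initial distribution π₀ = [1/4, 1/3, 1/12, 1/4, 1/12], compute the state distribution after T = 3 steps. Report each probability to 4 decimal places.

π = [0.1873, 0.2219, 0.2421, 0.1766, 0.1721]

t=0: π = [0.2500, 0.3333, 0.0833, 0.2500, 0.0833]
t=1: π = [0.1667, 0.2361, 0.2431, 0.1875, 0.1667]
t=2: π = [0.1927, 0.2222, 0.2425, 0.1742, 0.1684]
t=3: π = [0.1873, 0.2219, 0.2421, 0.1766, 0.1721]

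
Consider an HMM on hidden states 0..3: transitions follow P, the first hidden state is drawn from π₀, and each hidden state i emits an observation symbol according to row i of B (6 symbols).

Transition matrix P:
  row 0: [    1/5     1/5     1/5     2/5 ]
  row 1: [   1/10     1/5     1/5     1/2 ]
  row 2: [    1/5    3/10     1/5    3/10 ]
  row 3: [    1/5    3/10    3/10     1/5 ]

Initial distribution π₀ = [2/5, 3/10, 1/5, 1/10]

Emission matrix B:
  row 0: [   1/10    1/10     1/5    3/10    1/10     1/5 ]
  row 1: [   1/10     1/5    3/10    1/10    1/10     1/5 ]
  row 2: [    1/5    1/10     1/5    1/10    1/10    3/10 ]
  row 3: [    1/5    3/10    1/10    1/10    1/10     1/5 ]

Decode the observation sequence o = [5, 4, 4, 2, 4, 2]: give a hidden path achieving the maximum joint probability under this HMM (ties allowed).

t=0: δ = [8.000e-02, 6.000e-02, 6.000e-02, 2.000e-02]  (obs o_0=5)
t=1: δ = [1.600e-03, 1.800e-03, 1.600e-03, 3.200e-03]  ψ = [0, 2, 0, 0]  (obs o_1=4)
t=2: δ = [6.400e-05, 9.600e-05, 9.600e-05, 9.000e-05]  ψ = [3, 3, 3, 1]  (obs o_2=4)
t=3: δ = [3.840e-06, 8.640e-06, 5.400e-06, 4.800e-06]  ψ = [2, 2, 3, 1]  (obs o_3=2)
t=4: δ = [1.080e-07, 1.728e-07, 1.728e-07, 4.320e-07]  ψ = [2, 1, 1, 1]  (obs o_4=4)
t=5: δ = [1.728e-08, 3.888e-08, 2.592e-08, 8.640e-09]  ψ = [3, 3, 3, 1]  (obs o_5=2)
backtrack: best end state = 1; path = [0, 3, 2, 1, 3, 1]

path = [0, 3, 2, 1, 3, 1]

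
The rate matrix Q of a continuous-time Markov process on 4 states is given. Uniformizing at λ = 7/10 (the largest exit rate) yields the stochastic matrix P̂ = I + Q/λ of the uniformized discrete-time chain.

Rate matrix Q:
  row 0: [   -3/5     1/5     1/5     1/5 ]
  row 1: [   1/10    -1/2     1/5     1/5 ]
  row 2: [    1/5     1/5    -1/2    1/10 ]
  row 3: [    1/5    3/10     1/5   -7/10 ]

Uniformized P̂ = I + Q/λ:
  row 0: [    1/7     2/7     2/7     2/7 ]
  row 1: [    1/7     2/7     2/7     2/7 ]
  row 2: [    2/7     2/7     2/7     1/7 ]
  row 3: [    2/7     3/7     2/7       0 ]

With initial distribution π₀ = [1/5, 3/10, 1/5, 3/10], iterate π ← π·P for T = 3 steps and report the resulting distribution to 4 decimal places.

t=0: π = [0.2000, 0.3000, 0.2000, 0.3000]
t=1: π = [0.2143, 0.3286, 0.2857, 0.1714]
t=2: π = [0.2082, 0.3102, 0.2857, 0.1959]
t=3: π = [0.2117, 0.3137, 0.2857, 0.1889]

π = [0.2117, 0.3137, 0.2857, 0.1889]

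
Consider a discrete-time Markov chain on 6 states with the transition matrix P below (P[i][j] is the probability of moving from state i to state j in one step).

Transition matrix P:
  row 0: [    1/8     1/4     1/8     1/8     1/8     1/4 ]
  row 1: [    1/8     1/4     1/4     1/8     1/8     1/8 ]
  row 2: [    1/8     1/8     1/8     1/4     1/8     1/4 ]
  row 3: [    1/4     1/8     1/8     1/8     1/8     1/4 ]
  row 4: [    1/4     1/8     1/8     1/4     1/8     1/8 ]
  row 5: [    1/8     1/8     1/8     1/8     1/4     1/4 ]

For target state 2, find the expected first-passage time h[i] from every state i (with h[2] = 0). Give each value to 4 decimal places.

First-step conditioning: h[2] = 0; for i ≠ 2, h[i] = 1 + Σ_k P[i][k]·h[k].
  h[0] = 1 + 1/8·h[0] + 1/4·h[1] + 1/8·h[3] + 1/8·h[4] + 1/4·h[5]
  h[1] = 1 + 1/8·h[0] + 1/4·h[1] + 1/8·h[3] + 1/8·h[4] + 1/8·h[5]
  h[3] = 1 + 1/4·h[0] + 1/8·h[1] + 1/8·h[3] + 1/8·h[4] + 1/4·h[5]
  h[4] = 1 + 1/4·h[0] + 1/8·h[1] + 1/4·h[3] + 1/8·h[4] + 1/8·h[5]
  h[5] = 1 + 1/8·h[0] + 1/8·h[1] + 1/8·h[3] + 1/4·h[4] + 1/4·h[5]
Solving the 5×5 linear system over states ≠ 2 gives exactly h = [8174/1213, 7134/1213, 0, 8304/1213, 8302/1213, 8320/1213] (h[2] = 0 is the target).

h = [6.7387, 5.8813, 0.0000, 6.8458, 6.8442, 6.8590]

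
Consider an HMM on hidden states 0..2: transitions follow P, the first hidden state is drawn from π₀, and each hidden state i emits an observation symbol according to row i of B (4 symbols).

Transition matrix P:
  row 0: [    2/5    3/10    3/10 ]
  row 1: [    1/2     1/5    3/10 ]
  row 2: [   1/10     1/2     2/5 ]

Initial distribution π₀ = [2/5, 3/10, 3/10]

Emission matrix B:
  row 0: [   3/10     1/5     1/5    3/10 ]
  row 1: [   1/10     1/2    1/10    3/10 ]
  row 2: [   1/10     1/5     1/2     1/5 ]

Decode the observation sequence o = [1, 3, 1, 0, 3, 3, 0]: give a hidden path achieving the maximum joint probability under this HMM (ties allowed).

path = [1, 0, 1, 0, 0, 0, 0]

t=0: δ = [8.000e-02, 1.500e-01, 6.000e-02]  (obs o_0=1)
t=1: δ = [2.250e-02, 9.000e-03, 9.000e-03]  ψ = [1, 1, 1]  (obs o_1=3)
t=2: δ = [1.800e-03, 3.375e-03, 1.350e-03]  ψ = [0, 0, 0]  (obs o_2=1)
t=3: δ = [5.062e-04, 6.750e-05, 1.012e-04]  ψ = [1, 1, 1]  (obs o_3=0)
t=4: δ = [6.075e-05, 4.556e-05, 3.037e-05]  ψ = [0, 0, 0]  (obs o_4=3)
t=5: δ = [7.290e-06, 5.467e-06, 3.645e-06]  ψ = [0, 0, 0]  (obs o_5=3)
t=6: δ = [8.748e-07, 2.187e-07, 2.187e-07]  ψ = [0, 0, 0]  (obs o_6=0)
backtrack: best end state = 0; path = [1, 0, 1, 0, 0, 0, 0]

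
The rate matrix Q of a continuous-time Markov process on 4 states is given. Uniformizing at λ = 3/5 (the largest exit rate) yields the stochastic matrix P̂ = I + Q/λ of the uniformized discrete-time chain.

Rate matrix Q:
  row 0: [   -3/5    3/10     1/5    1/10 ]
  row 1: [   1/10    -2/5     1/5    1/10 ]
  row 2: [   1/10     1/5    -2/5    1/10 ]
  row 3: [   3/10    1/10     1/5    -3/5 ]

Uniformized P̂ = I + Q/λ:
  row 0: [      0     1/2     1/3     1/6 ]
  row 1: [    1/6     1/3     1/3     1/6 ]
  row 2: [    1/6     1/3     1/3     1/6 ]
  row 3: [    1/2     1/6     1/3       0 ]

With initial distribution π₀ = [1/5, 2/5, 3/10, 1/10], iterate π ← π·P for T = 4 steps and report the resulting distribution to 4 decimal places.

π = [0.1840, 0.3399, 0.3333, 0.1428]

t=0: π = [0.2000, 0.4000, 0.3000, 0.1000]
t=1: π = [0.1667, 0.3500, 0.3333, 0.1500]
t=2: π = [0.1889, 0.3361, 0.3333, 0.1417]
t=3: π = [0.1824, 0.3412, 0.3333, 0.1431]
t=4: π = [0.1840, 0.3399, 0.3333, 0.1428]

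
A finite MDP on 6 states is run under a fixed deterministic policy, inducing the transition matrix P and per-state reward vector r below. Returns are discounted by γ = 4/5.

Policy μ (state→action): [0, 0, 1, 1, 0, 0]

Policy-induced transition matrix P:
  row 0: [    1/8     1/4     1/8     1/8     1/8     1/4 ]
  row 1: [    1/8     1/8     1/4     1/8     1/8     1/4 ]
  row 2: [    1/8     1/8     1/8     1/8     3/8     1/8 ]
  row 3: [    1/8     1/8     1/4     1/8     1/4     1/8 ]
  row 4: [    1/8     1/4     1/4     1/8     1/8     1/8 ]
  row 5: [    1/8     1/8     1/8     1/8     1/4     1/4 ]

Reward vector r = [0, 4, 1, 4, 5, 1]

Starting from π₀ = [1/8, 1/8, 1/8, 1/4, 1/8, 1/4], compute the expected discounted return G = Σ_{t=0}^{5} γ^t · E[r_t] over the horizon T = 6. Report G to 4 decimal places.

t=0: π = [0.1250, 0.1250, 0.1250, 0.2500, 0.1250, 0.2500], E[r] = 2.5000, γ^t·E[r] = 2.500000, running G = 2.500000
t=1: π = [0.1250, 0.1563, 0.1875, 0.1250, 0.2188, 0.1875], E[r] = 2.5938, γ^t·E[r] = 2.075000, running G = 4.575000
t=2: π = [0.1250, 0.1680, 0.1875, 0.1250, 0.2109, 0.1836], E[r] = 2.5977, γ^t·E[r] = 1.662500, running G = 6.237500
t=3: π = [0.1250, 0.1670, 0.1880, 0.1250, 0.2104, 0.1846], E[r] = 2.5928, γ^t·E[r] = 1.327500, running G = 7.565000
t=4: π = [0.1250, 0.1669, 0.1878, 0.1250, 0.2107, 0.1846], E[r] = 2.5936, γ^t·E[r] = 1.062325, running G = 8.627325
t=5: π = [0.1250, 0.1670, 0.1878, 0.1250, 0.2106, 0.1846], E[r] = 2.5935, γ^t·E[r] = 0.849830, running G = 9.477155

G = 9.4772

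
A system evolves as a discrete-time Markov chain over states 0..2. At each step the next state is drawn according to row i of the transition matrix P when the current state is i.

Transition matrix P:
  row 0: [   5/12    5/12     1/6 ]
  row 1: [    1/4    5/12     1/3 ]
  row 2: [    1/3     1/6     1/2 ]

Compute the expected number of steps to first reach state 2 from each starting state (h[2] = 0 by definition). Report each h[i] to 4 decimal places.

h = [4.2353, 3.5294, 0.0000]

First-step conditioning: h[2] = 0; for i ≠ 2, h[i] = 1 + Σ_k P[i][k]·h[k].
  h[0] = 1 + 5/12·h[0] + 5/12·h[1]
  h[1] = 1 + 1/4·h[0] + 5/12·h[1]
Solving the 2×2 linear system over states ≠ 2 gives exactly h = [72/17, 60/17, 0] (h[2] = 0 is the target).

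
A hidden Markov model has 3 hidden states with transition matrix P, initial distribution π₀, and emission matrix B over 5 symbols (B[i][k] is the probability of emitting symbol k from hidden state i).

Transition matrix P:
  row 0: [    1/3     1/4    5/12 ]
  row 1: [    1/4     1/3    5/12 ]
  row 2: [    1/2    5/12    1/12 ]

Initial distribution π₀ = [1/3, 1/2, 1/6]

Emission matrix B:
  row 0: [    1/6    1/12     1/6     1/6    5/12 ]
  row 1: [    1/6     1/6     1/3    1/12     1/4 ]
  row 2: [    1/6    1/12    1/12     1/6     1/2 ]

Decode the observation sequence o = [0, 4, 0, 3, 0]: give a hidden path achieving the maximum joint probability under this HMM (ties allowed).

path = [1, 2, 0, 2, 0]

t=0: δ = [5.556e-02, 8.333e-02, 2.778e-02]  (obs o_0=0)
t=1: δ = [8.681e-03, 6.944e-03, 1.736e-02]  ψ = [1, 1, 1]  (obs o_1=4)
t=2: δ = [1.447e-03, 1.206e-03, 6.028e-04]  ψ = [2, 2, 0]  (obs o_2=0)
t=3: δ = [8.038e-05, 3.349e-05, 1.005e-04]  ψ = [0, 1, 0]  (obs o_3=3)
t=4: δ = [8.372e-06, 6.977e-06, 5.582e-06]  ψ = [2, 2, 0]  (obs o_4=0)
backtrack: best end state = 0; path = [1, 2, 0, 2, 0]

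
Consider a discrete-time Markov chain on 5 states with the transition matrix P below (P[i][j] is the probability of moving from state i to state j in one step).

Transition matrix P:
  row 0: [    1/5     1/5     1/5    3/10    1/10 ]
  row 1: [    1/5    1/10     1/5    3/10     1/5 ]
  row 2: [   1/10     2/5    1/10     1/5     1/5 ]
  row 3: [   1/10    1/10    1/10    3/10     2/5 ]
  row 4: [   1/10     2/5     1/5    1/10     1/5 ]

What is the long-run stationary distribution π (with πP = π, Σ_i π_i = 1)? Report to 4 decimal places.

π = [0.1369, 0.2319, 0.1603, 0.2372, 0.2338]

Balance equations π_j = Σ_i π_i·P[i][j]:
  π_0 = 1/5·π_0 + 1/5·π_1 + 1/10·π_2 + 1/10·π_3 + 1/10·π_4
  π_1 = 1/5·π_0 + 1/10·π_1 + 2/5·π_2 + 1/10·π_3 + 2/5·π_4
  π_2 = 1/5·π_0 + 1/5·π_1 + 1/10·π_2 + 1/10·π_3 + 1/5·π_4
  π_3 = 3/10·π_0 + 3/10·π_1 + 1/5·π_2 + 3/10·π_3 + 1/10·π_4
  normalize: π_0 + π_1 + π_2 + π_3 + π_4 = 1
Solving the linear system gives exactly π = [1540/11251, 2609/11251, 1803/11251, 2669/11251, 2630/11251].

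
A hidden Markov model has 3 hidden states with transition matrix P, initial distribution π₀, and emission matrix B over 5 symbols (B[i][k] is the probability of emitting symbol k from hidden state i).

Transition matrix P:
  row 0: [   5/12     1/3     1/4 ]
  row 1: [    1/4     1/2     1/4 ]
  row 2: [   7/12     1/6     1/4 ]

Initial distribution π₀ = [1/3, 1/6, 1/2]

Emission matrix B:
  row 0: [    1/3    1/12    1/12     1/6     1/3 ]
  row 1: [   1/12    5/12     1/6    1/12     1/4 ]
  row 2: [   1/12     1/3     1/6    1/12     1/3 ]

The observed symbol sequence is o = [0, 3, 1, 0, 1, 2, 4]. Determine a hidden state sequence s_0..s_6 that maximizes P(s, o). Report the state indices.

path = [0, 0, 2, 0, 1, 1, 1]

t=0: δ = [1.111e-01, 1.389e-02, 4.167e-02]  (obs o_0=0)
t=1: δ = [7.716e-03, 3.086e-03, 2.315e-03]  ψ = [0, 0, 0]  (obs o_1=3)
t=2: δ = [2.679e-04, 1.072e-03, 6.430e-04]  ψ = [0, 0, 0]  (obs o_2=1)
t=3: δ = [1.250e-04, 4.465e-05, 2.233e-05]  ψ = [2, 1, 1]  (obs o_3=0)
t=4: δ = [4.341e-06, 1.737e-05, 1.042e-05]  ψ = [0, 0, 0]  (obs o_4=1)
t=5: δ = [5.065e-07, 1.447e-06, 7.235e-07]  ψ = [2, 1, 1]  (obs o_5=2)
t=6: δ = [1.407e-07, 1.809e-07, 1.206e-07]  ψ = [2, 1, 1]  (obs o_6=4)
backtrack: best end state = 1; path = [0, 0, 2, 0, 1, 1, 1]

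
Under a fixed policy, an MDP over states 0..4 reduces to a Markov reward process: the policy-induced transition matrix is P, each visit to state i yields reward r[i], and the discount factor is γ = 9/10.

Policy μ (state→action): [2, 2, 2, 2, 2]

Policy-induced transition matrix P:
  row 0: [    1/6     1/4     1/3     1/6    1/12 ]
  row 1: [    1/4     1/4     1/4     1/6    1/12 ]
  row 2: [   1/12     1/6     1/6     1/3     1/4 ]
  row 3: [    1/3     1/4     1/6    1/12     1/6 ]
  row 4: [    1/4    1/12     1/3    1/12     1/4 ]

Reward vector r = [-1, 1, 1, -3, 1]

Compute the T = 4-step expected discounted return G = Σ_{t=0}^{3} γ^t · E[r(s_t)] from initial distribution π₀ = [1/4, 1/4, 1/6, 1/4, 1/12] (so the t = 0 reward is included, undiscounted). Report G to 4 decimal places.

t=0: π = [0.2500, 0.2500, 0.1667, 0.2500, 0.0833], E[r] = -0.5000, γ^t·E[r] = -0.500000, running G = -0.500000
t=1: π = [0.2222, 0.2222, 0.2431, 0.1667, 0.1458], E[r] = -0.1111, γ^t·E[r] = -0.100000, running G = -0.600000
t=2: π = [0.2049, 0.2054, 0.2465, 0.1811, 0.1620], E[r] = -0.1343, γ^t·E[r] = -0.108750, running G = -0.708750
t=3: π = [0.2069, 0.2024, 0.2449, 0.1792, 0.1665], E[r] = -0.1305, γ^t·E[r] = -0.095133, running G = -0.803883

G = -0.8039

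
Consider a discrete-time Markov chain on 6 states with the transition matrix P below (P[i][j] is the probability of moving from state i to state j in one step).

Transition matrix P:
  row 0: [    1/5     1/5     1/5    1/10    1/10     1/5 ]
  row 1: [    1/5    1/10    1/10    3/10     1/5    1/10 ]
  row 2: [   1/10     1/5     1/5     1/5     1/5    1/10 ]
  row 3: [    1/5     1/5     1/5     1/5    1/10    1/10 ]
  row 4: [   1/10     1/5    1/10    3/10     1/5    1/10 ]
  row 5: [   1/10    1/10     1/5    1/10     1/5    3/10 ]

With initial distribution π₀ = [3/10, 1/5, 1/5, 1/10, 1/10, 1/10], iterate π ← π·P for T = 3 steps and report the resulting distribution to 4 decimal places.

t=0: π = [0.3000, 0.2000, 0.2000, 0.1000, 0.1000, 0.1000]
t=1: π = [0.1600, 0.1700, 0.1700, 0.1900, 0.1600, 0.1500]
t=2: π = [0.1520, 0.1680, 0.1670, 0.2020, 0.1650, 0.1460]
t=3: π = [0.1522, 0.1686, 0.1667, 0.2035, 0.1646, 0.1444]

π = [0.1522, 0.1686, 0.1667, 0.2035, 0.1646, 0.1444]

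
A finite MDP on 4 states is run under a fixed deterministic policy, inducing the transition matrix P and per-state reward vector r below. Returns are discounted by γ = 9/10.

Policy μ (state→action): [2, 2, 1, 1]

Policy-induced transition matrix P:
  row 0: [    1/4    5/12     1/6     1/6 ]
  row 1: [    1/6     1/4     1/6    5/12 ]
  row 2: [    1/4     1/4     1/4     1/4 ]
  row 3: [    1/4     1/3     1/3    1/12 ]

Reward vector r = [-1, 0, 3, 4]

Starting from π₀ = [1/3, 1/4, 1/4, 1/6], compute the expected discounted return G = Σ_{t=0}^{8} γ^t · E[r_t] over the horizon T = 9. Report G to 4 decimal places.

G = 8.3218

t=0: π = [0.3333, 0.2500, 0.2500, 0.1667], E[r] = 1.0833, γ^t·E[r] = 1.083333, running G = 1.083333
t=1: π = [0.2292, 0.3194, 0.2153, 0.2361], E[r] = 1.3611, γ^t·E[r] = 1.225000, running G = 2.308333
t=2: π = [0.2234, 0.3079, 0.2240, 0.2448], E[r] = 1.4277, γ^t·E[r] = 1.156406, running G = 3.464740
t=3: π = [0.2243, 0.3076, 0.2261, 0.2419], E[r] = 1.4216, γ^t·E[r] = 1.036371, running G = 4.501111
t=4: π = [0.2244, 0.3075, 0.2258, 0.2423], E[r] = 1.4222, γ^t·E[r] = 0.933077, running G = 5.434187
t=5: π = [0.2244, 0.3076, 0.2259, 0.2422], E[r] = 1.4220, γ^t·E[r] = 0.839649, running G = 6.273837
t=6: π = [0.2244, 0.3076, 0.2259, 0.2422], E[r] = 1.4220, γ^t·E[r] = 0.755708, running G = 7.029545
t=7: π = [0.2244, 0.3076, 0.2259, 0.2422], E[r] = 1.4220, γ^t·E[r] = 0.680133, running G = 7.709678
t=8: π = [0.2244, 0.3076, 0.2259, 0.2422], E[r] = 1.4220, γ^t·E[r] = 0.612121, running G = 8.321799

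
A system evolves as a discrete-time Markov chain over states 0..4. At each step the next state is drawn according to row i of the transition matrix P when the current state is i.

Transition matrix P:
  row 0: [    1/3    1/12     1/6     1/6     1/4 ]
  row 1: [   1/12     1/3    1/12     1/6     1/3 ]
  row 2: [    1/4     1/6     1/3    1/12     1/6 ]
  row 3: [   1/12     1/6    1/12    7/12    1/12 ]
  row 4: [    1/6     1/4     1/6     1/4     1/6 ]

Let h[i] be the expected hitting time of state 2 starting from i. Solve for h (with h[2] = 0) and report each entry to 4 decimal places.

h = [8.0195, 8.9366, 0.0000, 9.2293, 8.2537]

First-step conditioning: h[2] = 0; for i ≠ 2, h[i] = 1 + Σ_k P[i][k]·h[k].
  h[0] = 1 + 1/3·h[0] + 1/12·h[1] + 1/6·h[3] + 1/4·h[4]
  h[1] = 1 + 1/12·h[0] + 1/3·h[1] + 1/6·h[3] + 1/3·h[4]
  h[3] = 1 + 1/12·h[0] + 1/6·h[1] + 7/12·h[3] + 1/12·h[4]
  h[4] = 1 + 1/6·h[0] + 1/4·h[1] + 1/4·h[3] + 1/6·h[4]
Solving the 4×4 linear system over states ≠ 2 gives exactly h = [1644/205, 1832/205, 0, 1892/205, 1692/205] (h[2] = 0 is the target).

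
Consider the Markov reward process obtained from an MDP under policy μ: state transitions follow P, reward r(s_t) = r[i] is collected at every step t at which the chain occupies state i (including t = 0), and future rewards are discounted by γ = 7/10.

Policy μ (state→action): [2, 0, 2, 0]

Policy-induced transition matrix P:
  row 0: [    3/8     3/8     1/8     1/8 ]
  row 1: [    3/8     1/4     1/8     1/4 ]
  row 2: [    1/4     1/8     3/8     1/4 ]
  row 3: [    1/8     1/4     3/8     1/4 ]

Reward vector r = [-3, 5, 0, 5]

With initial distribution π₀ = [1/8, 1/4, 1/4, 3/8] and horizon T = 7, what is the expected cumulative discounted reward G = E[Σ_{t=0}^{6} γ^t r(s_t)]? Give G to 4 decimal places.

G = 5.8730

t=0: π = [0.1250, 0.2500, 0.2500, 0.3750], E[r] = 2.7500, γ^t·E[r] = 2.750000, running G = 2.750000
t=1: π = [0.2500, 0.2344, 0.2813, 0.2344], E[r] = 1.5938, γ^t·E[r] = 1.115625, running G = 3.865625
t=2: π = [0.2813, 0.2461, 0.2539, 0.2188], E[r] = 1.4805, γ^t·E[r] = 0.725430, running G = 4.591055
t=3: π = [0.2886, 0.2534, 0.2432, 0.2148], E[r] = 1.4756, γ^t·E[r] = 0.506126, running G = 5.097181
t=4: π = [0.2909, 0.2557, 0.2395, 0.2139], E[r] = 1.4753, γ^t·E[r] = 0.354230, running G = 5.451410
t=5: π = [0.2916, 0.2564, 0.2384, 0.2136], E[r] = 1.4756, γ^t·E[r] = 0.247999, running G = 5.699409
t=6: π = [0.2918, 0.2567, 0.2380, 0.2136], E[r] = 1.4756, γ^t·E[r] = 0.173607, running G = 5.873017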